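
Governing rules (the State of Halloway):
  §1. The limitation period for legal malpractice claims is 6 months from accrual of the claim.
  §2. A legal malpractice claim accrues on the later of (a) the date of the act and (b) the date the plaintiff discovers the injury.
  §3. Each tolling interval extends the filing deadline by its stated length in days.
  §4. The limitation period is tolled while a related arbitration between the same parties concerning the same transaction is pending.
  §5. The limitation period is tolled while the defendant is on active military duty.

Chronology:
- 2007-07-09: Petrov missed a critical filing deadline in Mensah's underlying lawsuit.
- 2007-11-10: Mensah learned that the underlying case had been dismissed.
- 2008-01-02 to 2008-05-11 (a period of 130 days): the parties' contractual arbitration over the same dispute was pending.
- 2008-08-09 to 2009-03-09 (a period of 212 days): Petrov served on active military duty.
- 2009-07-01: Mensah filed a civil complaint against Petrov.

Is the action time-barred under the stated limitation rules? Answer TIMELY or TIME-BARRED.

TIME-BARRED

Taking the later of the act (2007-07-09) and discovery (2007-11-10), the claim accrued on 2007-11-10.
Adding the 6 months base period to 2007-11-10 gives a deadline of 2008-05-10, before any tolling.
Because the pending related arbitration ran from 2008-01-02 to 2008-05-11, the deadline is extended by 130 days to 2008-09-17.
The period was tolled for 212 days by the defendant's active military service (2008-08-09 to 2009-03-09), pushing the deadline to 2009-04-17.
The 2009-07-01 filing falls after the 2009-04-17 deadline; the claim is time-barred.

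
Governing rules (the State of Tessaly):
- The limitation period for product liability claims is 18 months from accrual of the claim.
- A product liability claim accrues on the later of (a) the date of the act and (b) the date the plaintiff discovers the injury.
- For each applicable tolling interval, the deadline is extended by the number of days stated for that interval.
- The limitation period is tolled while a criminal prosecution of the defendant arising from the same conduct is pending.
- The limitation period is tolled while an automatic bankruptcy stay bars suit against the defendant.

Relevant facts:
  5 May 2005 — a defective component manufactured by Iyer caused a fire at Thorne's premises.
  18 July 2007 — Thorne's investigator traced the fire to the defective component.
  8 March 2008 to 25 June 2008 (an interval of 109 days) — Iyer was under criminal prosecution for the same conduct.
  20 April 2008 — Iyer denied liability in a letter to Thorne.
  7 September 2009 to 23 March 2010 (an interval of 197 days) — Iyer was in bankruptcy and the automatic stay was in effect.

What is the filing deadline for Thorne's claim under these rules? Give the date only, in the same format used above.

7 May 2009

The claim accrued on 18 July 2007 — the later of the 5 May 2005 act and the 18 July 2007 discovery.
Adding the 18 months base period to 18 July 2007 gives a deadline of 18 January 2009, before any tolling.
Because the pending criminal prosecution ran from 8 March 2008 to 25 June 2008, the deadline is extended by 109 days to 7 May 2009.
By the time the automatic bankruptcy stay began on 7 September 2009, the limitation period had already expired on 7 May 2009; that interval cannot revive it.
None of the other events listed affects the running of the period under the stated rules.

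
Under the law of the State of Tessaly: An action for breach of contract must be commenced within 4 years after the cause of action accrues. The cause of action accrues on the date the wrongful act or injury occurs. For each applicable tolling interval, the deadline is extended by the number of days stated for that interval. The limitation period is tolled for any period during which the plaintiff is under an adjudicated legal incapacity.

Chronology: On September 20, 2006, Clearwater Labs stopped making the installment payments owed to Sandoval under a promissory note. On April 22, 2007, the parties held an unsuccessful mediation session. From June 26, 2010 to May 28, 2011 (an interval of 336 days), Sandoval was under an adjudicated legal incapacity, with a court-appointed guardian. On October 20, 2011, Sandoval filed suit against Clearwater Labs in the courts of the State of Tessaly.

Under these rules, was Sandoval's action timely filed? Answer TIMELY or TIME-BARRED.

The claim accrued on September 20, 2006, when the wrongful act occurred.
The untolled deadline — 4 years after September 20, 2006 — is September 20, 2010.
Because the plaintiff's legal incapacity ran from June 26, 2010 to May 28, 2011, the deadline is extended by 336 days to August 22, 2011.
The other events in the timeline have no effect on the limitation period under the stated rules.
Filing on October 20, 2011 missed the August 22, 2011 deadline — the action is time-barred.

TIME-BARRED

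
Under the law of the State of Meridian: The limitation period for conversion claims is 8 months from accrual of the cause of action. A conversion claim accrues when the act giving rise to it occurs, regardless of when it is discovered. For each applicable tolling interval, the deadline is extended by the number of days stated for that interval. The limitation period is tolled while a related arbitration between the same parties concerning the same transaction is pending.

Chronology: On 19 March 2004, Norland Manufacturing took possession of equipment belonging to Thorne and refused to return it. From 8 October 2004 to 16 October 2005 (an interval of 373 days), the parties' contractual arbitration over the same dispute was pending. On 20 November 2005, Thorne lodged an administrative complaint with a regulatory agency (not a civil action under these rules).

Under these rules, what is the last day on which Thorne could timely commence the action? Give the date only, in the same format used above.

The limitation period began to run on 19 March 2004.
8 months from 19 March 2004 is 19 November 2004.
The pending related arbitration from 8 October 2004 to 16 October 2005 tolled the period for 373 days, extending the deadline to 27 November 2005.
The other events in the timeline have no effect on the limitation period under the stated rules.

27 November 2005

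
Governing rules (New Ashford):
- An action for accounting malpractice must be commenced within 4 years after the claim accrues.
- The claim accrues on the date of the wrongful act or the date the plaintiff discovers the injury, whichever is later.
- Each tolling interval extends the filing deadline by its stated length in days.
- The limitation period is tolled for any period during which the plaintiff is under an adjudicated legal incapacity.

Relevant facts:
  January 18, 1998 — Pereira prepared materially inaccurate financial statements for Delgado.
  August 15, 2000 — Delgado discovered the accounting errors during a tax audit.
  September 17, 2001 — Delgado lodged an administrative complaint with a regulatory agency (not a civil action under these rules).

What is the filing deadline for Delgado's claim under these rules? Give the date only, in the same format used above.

The claim accrued on August 15, 2000 — the later of the January 18, 1998 act and the August 15, 2000 discovery.
The untolled deadline — 4 years after August 15, 2000 — is August 15, 2004.
None of the other events listed affects the running of the period under the stated rules.

August 15, 2004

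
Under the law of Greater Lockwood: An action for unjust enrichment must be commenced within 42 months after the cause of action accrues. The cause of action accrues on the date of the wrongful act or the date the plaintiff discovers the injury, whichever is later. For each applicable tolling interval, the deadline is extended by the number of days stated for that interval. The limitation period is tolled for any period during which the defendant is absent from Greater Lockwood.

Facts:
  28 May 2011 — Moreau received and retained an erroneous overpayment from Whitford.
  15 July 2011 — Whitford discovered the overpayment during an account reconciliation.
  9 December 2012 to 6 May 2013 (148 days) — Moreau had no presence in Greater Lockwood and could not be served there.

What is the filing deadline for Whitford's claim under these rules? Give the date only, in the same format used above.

12 June 2015

The claim accrued on 15 July 2011 — the later of the 28 May 2011 act and the 15 July 2011 discovery.
42 months from 15 July 2011 is 15 January 2015.
The defendant's absence from the jurisdiction from 9 December 2012 to 6 May 2013 tolled the period for 148 days, extending the deadline to 12 June 2015.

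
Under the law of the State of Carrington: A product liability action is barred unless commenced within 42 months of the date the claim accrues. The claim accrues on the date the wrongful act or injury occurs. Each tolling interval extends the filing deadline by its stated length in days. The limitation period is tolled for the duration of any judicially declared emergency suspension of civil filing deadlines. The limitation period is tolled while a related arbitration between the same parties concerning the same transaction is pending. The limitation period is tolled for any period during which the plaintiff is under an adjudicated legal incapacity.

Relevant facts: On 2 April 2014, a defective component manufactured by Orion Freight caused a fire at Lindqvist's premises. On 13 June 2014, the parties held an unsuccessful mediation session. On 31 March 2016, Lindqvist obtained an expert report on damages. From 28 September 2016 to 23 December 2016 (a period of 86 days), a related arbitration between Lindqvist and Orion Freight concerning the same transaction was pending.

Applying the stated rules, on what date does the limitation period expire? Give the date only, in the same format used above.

27 December 2017

The claim accrued on 2 April 2014, the date of the act.
Adding the 42 months base period to 2 April 2014 gives a deadline of 2 October 2017, before any tolling.
The period was tolled for 86 days by the pending related arbitration (28 September 2016 to 23 December 2016), pushing the deadline to 27 December 2017.
Nothing else in the chronology tolls or restarts the period.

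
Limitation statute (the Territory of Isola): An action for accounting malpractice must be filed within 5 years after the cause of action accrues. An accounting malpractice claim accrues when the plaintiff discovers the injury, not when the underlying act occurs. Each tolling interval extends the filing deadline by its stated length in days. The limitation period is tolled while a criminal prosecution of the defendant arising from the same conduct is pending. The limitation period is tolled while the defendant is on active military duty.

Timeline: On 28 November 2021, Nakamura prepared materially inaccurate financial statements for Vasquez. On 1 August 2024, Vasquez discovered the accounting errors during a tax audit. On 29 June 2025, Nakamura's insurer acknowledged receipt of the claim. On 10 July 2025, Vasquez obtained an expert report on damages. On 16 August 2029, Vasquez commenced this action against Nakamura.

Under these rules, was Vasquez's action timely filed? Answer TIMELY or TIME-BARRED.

TIME-BARRED

Accrual is tied to discovery, so the period began on 1 August 2024 rather than on 28 November 2021 when the act occurred.
Adding the 5 years base period to 1 August 2024 gives a deadline of 1 August 2029, before any tolling.
Nothing else in the chronology tolls or restarts the period.
Vasquez filed on 16 August 2029, after the 1 August 2029 deadline, so the action is time-barred.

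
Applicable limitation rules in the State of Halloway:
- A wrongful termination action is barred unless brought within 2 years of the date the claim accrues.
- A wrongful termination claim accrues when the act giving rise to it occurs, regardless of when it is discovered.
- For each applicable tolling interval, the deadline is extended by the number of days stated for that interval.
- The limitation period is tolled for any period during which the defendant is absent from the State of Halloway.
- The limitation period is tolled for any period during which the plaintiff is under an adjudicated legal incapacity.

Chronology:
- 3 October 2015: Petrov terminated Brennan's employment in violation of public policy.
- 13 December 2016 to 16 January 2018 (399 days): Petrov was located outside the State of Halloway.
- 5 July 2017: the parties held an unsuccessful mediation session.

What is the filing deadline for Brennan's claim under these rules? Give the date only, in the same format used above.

The claim accrued on 3 October 2015, the date of the act.
Adding the 2 years base period to 3 October 2015 gives a deadline of 3 October 2017, before any tolling.
The period was tolled for 399 days by the defendant's absence from the jurisdiction (13 December 2016 to 16 January 2018), pushing the deadline to 6 November 2018.
None of the other events listed affects the running of the period under the stated rules.

6 November 2018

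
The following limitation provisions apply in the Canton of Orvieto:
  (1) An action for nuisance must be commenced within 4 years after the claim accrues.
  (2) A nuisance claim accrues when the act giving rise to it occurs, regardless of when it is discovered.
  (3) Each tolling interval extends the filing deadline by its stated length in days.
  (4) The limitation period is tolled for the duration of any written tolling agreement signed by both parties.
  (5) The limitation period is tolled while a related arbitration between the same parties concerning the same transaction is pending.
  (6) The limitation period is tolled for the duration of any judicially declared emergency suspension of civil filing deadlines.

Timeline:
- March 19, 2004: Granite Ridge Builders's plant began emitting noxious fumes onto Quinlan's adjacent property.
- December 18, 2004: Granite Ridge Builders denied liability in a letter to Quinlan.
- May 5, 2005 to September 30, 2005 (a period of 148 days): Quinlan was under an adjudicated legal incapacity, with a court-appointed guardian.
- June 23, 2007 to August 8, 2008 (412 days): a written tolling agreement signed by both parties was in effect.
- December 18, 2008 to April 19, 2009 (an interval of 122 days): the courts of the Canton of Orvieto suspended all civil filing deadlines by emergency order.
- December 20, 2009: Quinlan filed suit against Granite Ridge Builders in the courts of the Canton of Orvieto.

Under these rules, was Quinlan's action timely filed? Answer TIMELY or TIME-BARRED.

The claim accrued on March 19, 2004, the date of the act.
Adding the 4 years base period to March 19, 2004 gives a deadline of March 19, 2008, before any tolling.
Because the written tolling agreement ran from June 23, 2007 to August 8, 2008, the deadline is extended by 412 days to May 5, 2009.
Because the emergency suspension of filing deadlines ran from December 18, 2008 to April 19, 2009, the deadline is extended by 122 days to September 4, 2009.
Although the plaintiff's incapacity ran from May 5, 2005 to September 30, 2005, the stated rules do not make that a tolling event, so it is disregarded.
The other events in the timeline have no effect on the limitation period under the stated rules.
The December 20, 2009 filing falls after the September 4, 2009 deadline; the claim is time-barred.

TIME-BARRED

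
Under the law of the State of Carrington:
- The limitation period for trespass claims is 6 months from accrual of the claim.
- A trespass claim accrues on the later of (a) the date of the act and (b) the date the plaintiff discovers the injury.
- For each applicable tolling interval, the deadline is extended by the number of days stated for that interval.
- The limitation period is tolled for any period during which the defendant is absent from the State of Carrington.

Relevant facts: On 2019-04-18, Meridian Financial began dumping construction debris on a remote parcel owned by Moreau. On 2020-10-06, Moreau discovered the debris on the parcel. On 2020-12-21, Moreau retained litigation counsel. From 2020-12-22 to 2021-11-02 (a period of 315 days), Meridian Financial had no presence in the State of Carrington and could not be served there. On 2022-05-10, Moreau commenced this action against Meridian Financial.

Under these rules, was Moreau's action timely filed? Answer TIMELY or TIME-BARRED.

Because discovery on 2020-10-06 post-dates the 2019-04-18 act, accrual under the later-of rule falls on 2020-10-06.
6 months from 2020-10-06 is 2021-04-06.
The defendant's absence from the jurisdiction from 2020-12-22 to 2021-11-02 tolled the period for 315 days, extending the deadline to 2022-02-15.
Nothing else in the chronology tolls or restarts the period.
The 2022-05-10 filing falls after the 2022-02-15 deadline; the claim is time-barred.

TIME-BARRED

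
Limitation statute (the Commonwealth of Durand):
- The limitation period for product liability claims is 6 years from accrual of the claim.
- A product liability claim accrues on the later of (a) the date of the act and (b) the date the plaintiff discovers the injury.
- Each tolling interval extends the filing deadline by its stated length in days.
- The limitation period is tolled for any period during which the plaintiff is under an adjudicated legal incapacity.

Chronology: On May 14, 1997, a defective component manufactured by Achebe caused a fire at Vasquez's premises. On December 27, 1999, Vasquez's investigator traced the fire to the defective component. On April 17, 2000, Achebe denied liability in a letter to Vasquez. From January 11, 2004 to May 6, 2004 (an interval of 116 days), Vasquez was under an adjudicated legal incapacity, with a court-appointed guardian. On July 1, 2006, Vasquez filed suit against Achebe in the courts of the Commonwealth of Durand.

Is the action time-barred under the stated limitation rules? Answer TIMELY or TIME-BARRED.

TIME-BARRED

The claim accrued on December 27, 1999 — the later of the May 14, 1997 act and the December 27, 1999 discovery.
The untolled deadline — 6 years after December 27, 1999 — is December 27, 2005.
The plaintiff's legal incapacity from January 11, 2004 to May 6, 2004 tolled the period for 116 days, extending the deadline to April 22, 2006.
None of the other events listed affects the running of the period under the stated rules.
Vasquez filed on July 1, 2006, after the April 22, 2006 deadline, so the action is time-barred.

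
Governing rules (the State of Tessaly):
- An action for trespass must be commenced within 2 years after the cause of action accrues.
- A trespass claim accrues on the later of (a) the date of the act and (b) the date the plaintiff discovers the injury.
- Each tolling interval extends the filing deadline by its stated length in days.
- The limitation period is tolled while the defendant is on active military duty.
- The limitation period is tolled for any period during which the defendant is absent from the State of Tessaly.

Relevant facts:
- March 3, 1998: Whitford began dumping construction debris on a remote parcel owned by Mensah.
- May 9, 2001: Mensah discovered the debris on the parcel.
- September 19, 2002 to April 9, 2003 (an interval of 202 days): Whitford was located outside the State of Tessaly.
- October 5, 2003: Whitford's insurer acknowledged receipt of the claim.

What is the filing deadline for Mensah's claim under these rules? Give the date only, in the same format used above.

Because discovery on May 9, 2001 post-dates the March 3, 1998 act, accrual under the later-of rule falls on May 9, 2001.
2 years from May 9, 2001 is May 9, 2003.
The period was tolled for 202 days by the defendant's absence from the jurisdiction (September 19, 2002 to April 9, 2003), pushing the deadline to November 27, 2003.
None of the other events listed affects the running of the period under the stated rules.

November 27, 2003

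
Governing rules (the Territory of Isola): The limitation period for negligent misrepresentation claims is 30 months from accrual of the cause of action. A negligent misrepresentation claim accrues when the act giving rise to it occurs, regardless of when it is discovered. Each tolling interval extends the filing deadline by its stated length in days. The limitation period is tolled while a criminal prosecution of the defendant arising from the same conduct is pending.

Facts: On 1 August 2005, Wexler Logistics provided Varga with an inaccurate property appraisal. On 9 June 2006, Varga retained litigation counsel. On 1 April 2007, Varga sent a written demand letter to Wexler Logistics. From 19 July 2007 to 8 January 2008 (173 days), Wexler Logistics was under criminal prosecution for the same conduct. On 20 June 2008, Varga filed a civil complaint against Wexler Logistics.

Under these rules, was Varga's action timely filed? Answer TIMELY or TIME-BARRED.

TIMELY

The limitation period began to run on 1 August 2005.
30 months from 1 August 2005 is 1 February 2008.
Because the pending criminal prosecution ran from 19 July 2007 to 8 January 2008, the deadline is extended by 173 days to 23 July 2008.
Nothing else in the chronology tolls or restarts the period.
The 20 June 2008 filing precedes the 23 July 2008 deadline; the claim is timely.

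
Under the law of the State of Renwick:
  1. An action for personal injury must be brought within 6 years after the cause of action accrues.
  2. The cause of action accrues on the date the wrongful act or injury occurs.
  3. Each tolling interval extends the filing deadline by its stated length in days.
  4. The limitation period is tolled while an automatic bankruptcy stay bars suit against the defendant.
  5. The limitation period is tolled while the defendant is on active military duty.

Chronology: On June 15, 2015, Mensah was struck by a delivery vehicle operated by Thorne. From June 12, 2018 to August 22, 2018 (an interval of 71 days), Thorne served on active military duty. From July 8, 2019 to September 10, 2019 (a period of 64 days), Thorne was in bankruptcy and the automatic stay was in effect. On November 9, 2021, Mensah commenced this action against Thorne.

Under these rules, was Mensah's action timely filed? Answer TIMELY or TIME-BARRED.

TIME-BARRED

The cause of action accrued on June 15, 2015, the date of the act.
The untolled deadline — 6 years after June 15, 2015 — is June 15, 2021.
The defendant's active military service from June 12, 2018 to August 22, 2018 tolled the period for 71 days, extending the deadline to August 25, 2021.
The automatic bankruptcy stay from July 8, 2019 to September 10, 2019 tolled the period for 64 days, extending the deadline to October 28, 2021.
Mensah filed on November 9, 2021, after the October 28, 2021 deadline, so the action is time-barred.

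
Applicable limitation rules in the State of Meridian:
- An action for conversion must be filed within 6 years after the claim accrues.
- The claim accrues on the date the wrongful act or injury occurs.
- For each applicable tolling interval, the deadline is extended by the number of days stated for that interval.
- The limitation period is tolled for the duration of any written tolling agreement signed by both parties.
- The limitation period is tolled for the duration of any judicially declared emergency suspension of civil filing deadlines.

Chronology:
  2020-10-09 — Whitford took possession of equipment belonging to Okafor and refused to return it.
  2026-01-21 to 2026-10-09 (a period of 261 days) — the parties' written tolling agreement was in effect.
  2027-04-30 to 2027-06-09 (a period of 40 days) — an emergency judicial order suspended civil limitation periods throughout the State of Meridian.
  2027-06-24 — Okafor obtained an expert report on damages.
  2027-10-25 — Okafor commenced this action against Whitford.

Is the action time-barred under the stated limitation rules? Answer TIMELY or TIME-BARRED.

The limitation period began to run on 2020-10-09.
6 years from 2020-10-09 is 2026-10-09.
The period was tolled for 261 days by the written tolling agreement (2026-01-21 to 2026-10-09), pushing the deadline to 2027-06-27.
The emergency suspension of filing deadlines from 2027-04-30 to 2027-06-09 tolled the period for 40 days, extending the deadline to 2027-08-06.
None of the other events listed affects the running of the period under the stated rules.
Filing on 2027-10-25 missed the 2027-08-06 deadline — the action is time-barred.

TIME-BARRED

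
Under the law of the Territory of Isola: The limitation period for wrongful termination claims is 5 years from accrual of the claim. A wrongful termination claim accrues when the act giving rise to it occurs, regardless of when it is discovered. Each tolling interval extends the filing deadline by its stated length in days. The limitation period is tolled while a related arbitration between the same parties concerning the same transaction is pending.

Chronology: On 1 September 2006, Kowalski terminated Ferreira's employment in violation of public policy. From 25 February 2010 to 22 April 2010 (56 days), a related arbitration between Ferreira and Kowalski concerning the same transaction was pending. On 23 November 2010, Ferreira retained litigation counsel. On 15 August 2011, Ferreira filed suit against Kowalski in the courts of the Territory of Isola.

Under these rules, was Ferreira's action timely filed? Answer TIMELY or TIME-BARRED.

The limitation period began to run on 1 September 2006.
The untolled deadline — 5 years after 1 September 2006 — is 1 September 2011.
Because the pending related arbitration ran from 25 February 2010 to 22 April 2010, the deadline is extended by 56 days to 27 October 2011.
Nothing else in the chronology tolls or restarts the period.
Filing on 15 August 2011 beat the 27 October 2011 deadline — the action is timely.

TIMELY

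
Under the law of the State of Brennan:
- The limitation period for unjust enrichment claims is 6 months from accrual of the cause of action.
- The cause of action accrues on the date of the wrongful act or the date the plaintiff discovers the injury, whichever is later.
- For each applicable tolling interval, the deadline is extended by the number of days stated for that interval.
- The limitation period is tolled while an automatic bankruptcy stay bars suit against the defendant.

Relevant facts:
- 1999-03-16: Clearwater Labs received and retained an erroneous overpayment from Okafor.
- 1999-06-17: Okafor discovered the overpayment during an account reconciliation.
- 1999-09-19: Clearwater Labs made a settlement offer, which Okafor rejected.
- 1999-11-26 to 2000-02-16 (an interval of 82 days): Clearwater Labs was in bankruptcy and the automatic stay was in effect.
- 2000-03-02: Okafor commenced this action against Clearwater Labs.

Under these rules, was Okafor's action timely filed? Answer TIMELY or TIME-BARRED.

Taking the later of the act (1999-03-16) and discovery (1999-06-17), the claim accrued on 1999-06-17.
6 months from 1999-06-17 is 1999-12-17.
The automatic bankruptcy stay from 1999-11-26 to 2000-02-16 tolled the period for 82 days, extending the deadline to 2000-03-08.
The other events in the timeline have no effect on the limitation period under the stated rules.
Filing on 2000-03-02 beat the 2000-03-08 deadline — the action is timely.

TIMELY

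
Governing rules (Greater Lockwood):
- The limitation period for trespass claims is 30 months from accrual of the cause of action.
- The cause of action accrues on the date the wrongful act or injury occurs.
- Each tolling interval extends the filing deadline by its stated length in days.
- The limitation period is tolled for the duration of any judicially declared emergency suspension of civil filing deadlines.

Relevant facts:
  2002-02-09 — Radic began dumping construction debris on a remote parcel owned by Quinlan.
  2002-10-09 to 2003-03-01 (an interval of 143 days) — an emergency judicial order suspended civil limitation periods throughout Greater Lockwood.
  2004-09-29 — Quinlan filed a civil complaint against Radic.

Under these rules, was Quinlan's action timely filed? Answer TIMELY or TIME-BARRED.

TIMELY

The claim accrued on 2002-02-09, when the wrongful act occurred.
30 months from 2002-02-09 is 2004-08-09.
The period was tolled for 143 days by the emergency suspension of filing deadlines (2002-10-09 to 2003-03-01), pushing the deadline to 2004-12-30.
Filing on 2004-09-29 beat the 2004-12-30 deadline — the action is timely.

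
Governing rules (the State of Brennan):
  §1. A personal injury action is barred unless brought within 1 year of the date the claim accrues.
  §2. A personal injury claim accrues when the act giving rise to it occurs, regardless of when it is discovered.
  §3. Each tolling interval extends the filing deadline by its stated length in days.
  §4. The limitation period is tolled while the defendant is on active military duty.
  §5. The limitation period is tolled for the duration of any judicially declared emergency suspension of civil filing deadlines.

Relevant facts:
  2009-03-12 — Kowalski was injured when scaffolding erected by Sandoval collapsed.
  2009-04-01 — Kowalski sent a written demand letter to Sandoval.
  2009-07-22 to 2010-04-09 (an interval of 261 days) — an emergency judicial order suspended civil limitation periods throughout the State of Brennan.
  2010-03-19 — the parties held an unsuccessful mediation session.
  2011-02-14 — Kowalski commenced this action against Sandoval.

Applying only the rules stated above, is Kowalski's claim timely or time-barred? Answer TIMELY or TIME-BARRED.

The claim accrued on 2009-03-12, the date of the act.
1 year from 2009-03-12 is 2010-03-12.
Because the emergency suspension of filing deadlines ran from 2009-07-22 to 2010-04-09, the deadline is extended by 261 days to 2010-11-28.
The other events in the timeline have no effect on the limitation period under the stated rules.
Kowalski filed on 2011-02-14, after the 2010-11-28 deadline, so the action is time-barred.

TIME-BARRED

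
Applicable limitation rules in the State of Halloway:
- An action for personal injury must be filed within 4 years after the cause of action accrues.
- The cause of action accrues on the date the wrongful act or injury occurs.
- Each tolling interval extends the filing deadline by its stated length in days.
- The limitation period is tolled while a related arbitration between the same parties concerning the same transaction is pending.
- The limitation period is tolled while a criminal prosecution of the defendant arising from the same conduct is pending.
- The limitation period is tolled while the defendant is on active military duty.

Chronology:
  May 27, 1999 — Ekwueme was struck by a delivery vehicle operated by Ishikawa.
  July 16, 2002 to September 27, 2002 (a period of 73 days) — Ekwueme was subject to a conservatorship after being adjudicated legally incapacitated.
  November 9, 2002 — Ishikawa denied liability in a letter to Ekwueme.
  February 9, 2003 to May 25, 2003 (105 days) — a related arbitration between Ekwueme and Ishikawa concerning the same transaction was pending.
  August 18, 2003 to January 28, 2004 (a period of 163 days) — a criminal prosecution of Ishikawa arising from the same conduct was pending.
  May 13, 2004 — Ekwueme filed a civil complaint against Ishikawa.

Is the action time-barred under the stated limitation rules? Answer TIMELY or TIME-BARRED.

The limitation period began to run on May 27, 1999.
The untolled deadline — 4 years after May 27, 1999 — is May 27, 2003.
The period was tolled for 105 days by the pending related arbitration (February 9, 2003 to May 25, 2003), pushing the deadline to September 9, 2003.
The period was tolled for 163 days by the pending criminal prosecution (August 18, 2003 to January 28, 2004), pushing the deadline to February 19, 2004.
The plaintiff's legal incapacity from July 16, 2002 to September 27, 2002 does not toll the period, because no stated rule makes the plaintiff's incapacity a tolling event.
None of the other events listed affects the running of the period under the stated rules.
The May 13, 2004 filing falls after the February 19, 2004 deadline; the claim is time-barred.

TIME-BARRED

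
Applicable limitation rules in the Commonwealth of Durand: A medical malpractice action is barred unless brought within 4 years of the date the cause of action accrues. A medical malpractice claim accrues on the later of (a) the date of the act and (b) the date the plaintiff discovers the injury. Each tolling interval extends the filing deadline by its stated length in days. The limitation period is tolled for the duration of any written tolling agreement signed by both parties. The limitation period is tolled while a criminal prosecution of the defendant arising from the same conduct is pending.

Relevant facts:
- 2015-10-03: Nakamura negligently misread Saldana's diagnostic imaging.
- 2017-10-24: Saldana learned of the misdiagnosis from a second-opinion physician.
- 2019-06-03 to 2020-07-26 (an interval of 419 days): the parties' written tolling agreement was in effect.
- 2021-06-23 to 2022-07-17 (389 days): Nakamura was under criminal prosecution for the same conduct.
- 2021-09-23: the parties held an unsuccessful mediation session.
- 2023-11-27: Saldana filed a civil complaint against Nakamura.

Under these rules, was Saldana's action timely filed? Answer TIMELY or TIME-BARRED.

TIMELY

Because discovery on 2017-10-24 post-dates the 2015-10-03 act, accrual under the later-of rule falls on 2017-10-24.
The untolled deadline — 4 years after 2017-10-24 — is 2021-10-24.
The written tolling agreement from 2019-06-03 to 2020-07-26 tolled the period for 419 days, extending the deadline to 2022-12-17.
The period was tolled for 389 days by the pending criminal prosecution (2021-06-23 to 2022-07-17), pushing the deadline to 2024-01-10.
The other events in the timeline have no effect on the limitation period under the stated rules.
Saldana filed on 2023-11-27, before the 2024-01-10 deadline, so the action is timely.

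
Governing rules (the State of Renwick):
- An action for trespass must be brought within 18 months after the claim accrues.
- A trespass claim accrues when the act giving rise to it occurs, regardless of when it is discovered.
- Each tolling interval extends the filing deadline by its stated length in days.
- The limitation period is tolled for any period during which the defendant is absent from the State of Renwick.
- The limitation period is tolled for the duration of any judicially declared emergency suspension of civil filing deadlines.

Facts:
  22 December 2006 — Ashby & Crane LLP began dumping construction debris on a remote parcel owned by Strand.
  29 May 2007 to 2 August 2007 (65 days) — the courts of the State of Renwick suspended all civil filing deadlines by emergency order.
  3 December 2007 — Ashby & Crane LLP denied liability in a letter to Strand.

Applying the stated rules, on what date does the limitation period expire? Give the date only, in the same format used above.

The claim accrued on 22 December 2006, the date of the act.
The untolled deadline — 18 months after 22 December 2006 — is 22 June 2008.
The emergency suspension of filing deadlines from 29 May 2007 to 2 August 2007 tolled the period for 65 days, extending the deadline to 26 August 2008.
Nothing else in the chronology tolls or restarts the period.

26 August 2008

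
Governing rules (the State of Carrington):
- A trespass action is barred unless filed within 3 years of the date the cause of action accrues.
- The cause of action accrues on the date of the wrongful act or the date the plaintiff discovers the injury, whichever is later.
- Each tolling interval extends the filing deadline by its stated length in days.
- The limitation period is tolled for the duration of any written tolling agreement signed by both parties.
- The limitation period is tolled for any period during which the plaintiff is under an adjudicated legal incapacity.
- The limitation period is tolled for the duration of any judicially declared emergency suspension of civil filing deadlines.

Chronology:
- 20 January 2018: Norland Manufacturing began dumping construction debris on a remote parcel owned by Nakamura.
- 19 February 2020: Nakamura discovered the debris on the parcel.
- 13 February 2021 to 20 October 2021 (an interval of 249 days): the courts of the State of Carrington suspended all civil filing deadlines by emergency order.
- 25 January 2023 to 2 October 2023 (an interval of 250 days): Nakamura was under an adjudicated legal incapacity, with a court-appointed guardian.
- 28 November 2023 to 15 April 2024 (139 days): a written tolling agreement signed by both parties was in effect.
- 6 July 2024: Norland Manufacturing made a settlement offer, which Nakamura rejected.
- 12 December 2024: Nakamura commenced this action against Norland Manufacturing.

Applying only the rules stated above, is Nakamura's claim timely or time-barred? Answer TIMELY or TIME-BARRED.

TIME-BARRED

Taking the later of the act (20 January 2018) and discovery (19 February 2020), the claim accrued on 19 February 2020.
3 years from 19 February 2020 is 19 February 2023.
The period was tolled for 249 days by the emergency suspension of filing deadlines (13 February 2021 to 20 October 2021), pushing the deadline to 26 October 2023.
The plaintiff's legal incapacity from 25 January 2023 to 2 October 2023 tolled the period for 250 days, extending the deadline to 2 July 2024.
The written tolling agreement from 28 November 2023 to 15 April 2024 tolled the period for 139 days, extending the deadline to 18 November 2024.
Nothing else in the chronology tolls or restarts the period.
Nakamura filed on 12 December 2024, after the 18 November 2024 deadline, so the action is time-barred.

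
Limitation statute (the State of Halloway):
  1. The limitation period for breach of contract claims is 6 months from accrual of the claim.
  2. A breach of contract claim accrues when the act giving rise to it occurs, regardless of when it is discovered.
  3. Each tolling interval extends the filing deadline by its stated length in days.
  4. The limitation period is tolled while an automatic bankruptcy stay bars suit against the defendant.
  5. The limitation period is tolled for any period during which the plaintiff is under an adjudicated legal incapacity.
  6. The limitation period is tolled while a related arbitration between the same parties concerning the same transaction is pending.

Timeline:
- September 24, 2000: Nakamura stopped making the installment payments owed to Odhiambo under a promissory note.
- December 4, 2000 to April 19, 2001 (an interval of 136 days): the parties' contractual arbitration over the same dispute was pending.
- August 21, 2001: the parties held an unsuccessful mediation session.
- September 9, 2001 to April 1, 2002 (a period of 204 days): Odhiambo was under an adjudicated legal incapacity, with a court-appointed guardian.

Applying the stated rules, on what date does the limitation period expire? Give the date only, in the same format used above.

August 7, 2001

The claim accrued on September 24, 2000, when the wrongful act occurred.
Adding the 6 months base period to September 24, 2000 gives a deadline of March 24, 2001, before any tolling.
The period was tolled for 136 days by the pending related arbitration (December 4, 2000 to April 19, 2001), pushing the deadline to August 7, 2001.
The plaintiff's legal incapacity starting September 9, 2001 came too late — the period had run on August 7, 2001 — and so does not extend the deadline.
None of the other events listed affects the running of the period under the stated rules.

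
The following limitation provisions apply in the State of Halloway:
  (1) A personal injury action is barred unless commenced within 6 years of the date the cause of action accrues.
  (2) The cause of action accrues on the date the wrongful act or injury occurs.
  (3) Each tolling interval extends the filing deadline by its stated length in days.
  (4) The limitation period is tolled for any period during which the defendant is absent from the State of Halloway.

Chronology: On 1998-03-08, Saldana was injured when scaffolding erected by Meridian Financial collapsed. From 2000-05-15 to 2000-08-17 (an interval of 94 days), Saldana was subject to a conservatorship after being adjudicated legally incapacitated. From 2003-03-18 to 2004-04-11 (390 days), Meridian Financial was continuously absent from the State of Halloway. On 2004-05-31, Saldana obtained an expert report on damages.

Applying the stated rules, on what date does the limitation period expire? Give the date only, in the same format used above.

2005-04-02

The cause of action accrued on 1998-03-08, the date of the act.
The untolled deadline — 6 years after 1998-03-08 — is 2004-03-08.
The defendant's absence from the jurisdiction from 2003-03-18 to 2004-04-11 tolled the period for 390 days, extending the deadline to 2005-04-02.
Although the plaintiff's incapacity ran from 2000-05-15 to 2000-08-17, the stated rules do not make that a tolling event, so it is disregarded.
Nothing else in the chronology tolls or restarts the period.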